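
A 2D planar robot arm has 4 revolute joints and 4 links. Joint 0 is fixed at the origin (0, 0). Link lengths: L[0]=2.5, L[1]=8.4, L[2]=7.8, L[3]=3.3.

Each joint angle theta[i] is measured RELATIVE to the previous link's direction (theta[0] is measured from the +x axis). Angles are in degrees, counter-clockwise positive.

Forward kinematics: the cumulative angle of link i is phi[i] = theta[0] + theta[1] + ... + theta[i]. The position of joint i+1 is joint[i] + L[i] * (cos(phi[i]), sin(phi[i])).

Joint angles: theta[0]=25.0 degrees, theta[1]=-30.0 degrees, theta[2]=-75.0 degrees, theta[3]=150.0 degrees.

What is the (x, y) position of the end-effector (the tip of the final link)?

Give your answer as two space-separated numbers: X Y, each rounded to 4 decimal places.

joint[0] = (0.0000, 0.0000)  (base)
link 0: phi[0] = 25 = 25 deg
  cos(25 deg) = 0.9063, sin(25 deg) = 0.4226
  joint[1] = (0.0000, 0.0000) + 2.5 * (0.9063, 0.4226) = (0.0000 + 2.2658, 0.0000 + 1.0565) = (2.2658, 1.0565)
link 1: phi[1] = 25 + -30 = -5 deg
  cos(-5 deg) = 0.9962, sin(-5 deg) = -0.0872
  joint[2] = (2.2658, 1.0565) + 8.4 * (0.9962, -0.0872) = (2.2658 + 8.3680, 1.0565 + -0.7321) = (10.6338, 0.3244)
link 2: phi[2] = 25 + -30 + -75 = -80 deg
  cos(-80 deg) = 0.1736, sin(-80 deg) = -0.9848
  joint[3] = (10.6338, 0.3244) + 7.8 * (0.1736, -0.9848) = (10.6338 + 1.3545, 0.3244 + -7.6815) = (11.9883, -7.3571)
link 3: phi[3] = 25 + -30 + -75 + 150 = 70 deg
  cos(70 deg) = 0.3420, sin(70 deg) = 0.9397
  joint[4] = (11.9883, -7.3571) + 3.3 * (0.3420, 0.9397) = (11.9883 + 1.1287, -7.3571 + 3.1010) = (13.1169, -4.2561)
End effector: (13.1169, -4.2561)

Answer: 13.1169 -4.2561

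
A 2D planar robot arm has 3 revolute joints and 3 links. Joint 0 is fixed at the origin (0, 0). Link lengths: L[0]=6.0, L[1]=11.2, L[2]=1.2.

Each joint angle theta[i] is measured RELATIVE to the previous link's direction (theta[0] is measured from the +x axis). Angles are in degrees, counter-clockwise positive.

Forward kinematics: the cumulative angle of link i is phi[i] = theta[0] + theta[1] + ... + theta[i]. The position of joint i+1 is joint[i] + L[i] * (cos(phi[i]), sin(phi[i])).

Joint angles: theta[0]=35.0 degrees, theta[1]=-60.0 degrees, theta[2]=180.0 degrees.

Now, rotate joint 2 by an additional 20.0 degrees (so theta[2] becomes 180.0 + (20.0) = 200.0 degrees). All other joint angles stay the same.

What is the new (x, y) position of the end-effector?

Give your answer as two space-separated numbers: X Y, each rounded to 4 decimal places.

Answer: 13.8701 -1.1873

Derivation:
joint[0] = (0.0000, 0.0000)  (base)
link 0: phi[0] = 35 = 35 deg
  cos(35 deg) = 0.8192, sin(35 deg) = 0.5736
  joint[1] = (0.0000, 0.0000) + 6 * (0.8192, 0.5736) = (0.0000 + 4.9149, 0.0000 + 3.4415) = (4.9149, 3.4415)
link 1: phi[1] = 35 + -60 = -25 deg
  cos(-25 deg) = 0.9063, sin(-25 deg) = -0.4226
  joint[2] = (4.9149, 3.4415) + 11.2 * (0.9063, -0.4226) = (4.9149 + 10.1506, 3.4415 + -4.7333) = (15.0656, -1.2919)
link 2: phi[2] = 35 + -60 + 200 = 175 deg
  cos(175 deg) = -0.9962, sin(175 deg) = 0.0872
  joint[3] = (15.0656, -1.2919) + 1.2 * (-0.9962, 0.0872) = (15.0656 + -1.1954, -1.2919 + 0.1046) = (13.8701, -1.1873)
End effector: (13.8701, -1.1873)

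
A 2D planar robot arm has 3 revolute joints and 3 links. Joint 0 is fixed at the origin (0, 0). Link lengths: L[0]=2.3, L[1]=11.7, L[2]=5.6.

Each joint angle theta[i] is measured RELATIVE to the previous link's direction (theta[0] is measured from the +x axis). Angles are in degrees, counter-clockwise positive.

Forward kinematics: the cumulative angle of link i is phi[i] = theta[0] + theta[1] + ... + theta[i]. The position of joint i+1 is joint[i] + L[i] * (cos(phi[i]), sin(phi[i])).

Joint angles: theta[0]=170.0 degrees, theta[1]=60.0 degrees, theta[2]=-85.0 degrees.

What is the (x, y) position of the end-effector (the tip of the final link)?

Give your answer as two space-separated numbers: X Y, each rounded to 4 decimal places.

Answer: -14.3729 -5.3513

Derivation:
joint[0] = (0.0000, 0.0000)  (base)
link 0: phi[0] = 170 = 170 deg
  cos(170 deg) = -0.9848, sin(170 deg) = 0.1736
  joint[1] = (0.0000, 0.0000) + 2.3 * (-0.9848, 0.1736) = (0.0000 + -2.2651, 0.0000 + 0.3994) = (-2.2651, 0.3994)
link 1: phi[1] = 170 + 60 = 230 deg
  cos(230 deg) = -0.6428, sin(230 deg) = -0.7660
  joint[2] = (-2.2651, 0.3994) + 11.7 * (-0.6428, -0.7660) = (-2.2651 + -7.5206, 0.3994 + -8.9627) = (-9.7857, -8.5633)
link 2: phi[2] = 170 + 60 + -85 = 145 deg
  cos(145 deg) = -0.8192, sin(145 deg) = 0.5736
  joint[3] = (-9.7857, -8.5633) + 5.6 * (-0.8192, 0.5736) = (-9.7857 + -4.5873, -8.5633 + 3.2120) = (-14.3729, -5.3513)
End effector: (-14.3729, -5.3513)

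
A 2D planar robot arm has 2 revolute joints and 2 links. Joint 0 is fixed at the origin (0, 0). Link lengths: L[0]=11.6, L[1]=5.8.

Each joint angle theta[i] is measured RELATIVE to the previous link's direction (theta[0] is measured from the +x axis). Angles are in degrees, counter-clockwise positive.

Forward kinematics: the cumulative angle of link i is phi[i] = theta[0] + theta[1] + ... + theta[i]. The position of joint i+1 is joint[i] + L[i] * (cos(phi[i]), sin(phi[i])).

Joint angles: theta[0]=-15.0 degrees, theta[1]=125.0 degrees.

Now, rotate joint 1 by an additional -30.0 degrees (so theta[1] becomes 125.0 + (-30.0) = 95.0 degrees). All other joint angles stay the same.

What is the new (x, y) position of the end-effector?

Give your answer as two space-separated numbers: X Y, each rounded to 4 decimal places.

joint[0] = (0.0000, 0.0000)  (base)
link 0: phi[0] = -15 = -15 deg
  cos(-15 deg) = 0.9659, sin(-15 deg) = -0.2588
  joint[1] = (0.0000, 0.0000) + 11.6 * (0.9659, -0.2588) = (0.0000 + 11.2047, 0.0000 + -3.0023) = (11.2047, -3.0023)
link 1: phi[1] = -15 + 95 = 80 deg
  cos(80 deg) = 0.1736, sin(80 deg) = 0.9848
  joint[2] = (11.2047, -3.0023) + 5.8 * (0.1736, 0.9848) = (11.2047 + 1.0072, -3.0023 + 5.7119) = (12.2119, 2.7096)
End effector: (12.2119, 2.7096)

Answer: 12.2119 2.7096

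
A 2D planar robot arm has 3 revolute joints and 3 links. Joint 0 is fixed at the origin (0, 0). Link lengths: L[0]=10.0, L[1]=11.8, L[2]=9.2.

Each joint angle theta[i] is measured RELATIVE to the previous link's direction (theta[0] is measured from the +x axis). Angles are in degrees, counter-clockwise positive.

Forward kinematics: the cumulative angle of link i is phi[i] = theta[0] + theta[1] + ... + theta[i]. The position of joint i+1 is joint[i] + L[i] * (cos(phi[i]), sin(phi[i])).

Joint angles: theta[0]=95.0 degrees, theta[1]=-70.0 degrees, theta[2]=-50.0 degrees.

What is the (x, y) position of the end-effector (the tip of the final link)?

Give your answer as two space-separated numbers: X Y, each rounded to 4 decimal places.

joint[0] = (0.0000, 0.0000)  (base)
link 0: phi[0] = 95 = 95 deg
  cos(95 deg) = -0.0872, sin(95 deg) = 0.9962
  joint[1] = (0.0000, 0.0000) + 10 * (-0.0872, 0.9962) = (0.0000 + -0.8716, 0.0000 + 9.9619) = (-0.8716, 9.9619)
link 1: phi[1] = 95 + -70 = 25 deg
  cos(25 deg) = 0.9063, sin(25 deg) = 0.4226
  joint[2] = (-0.8716, 9.9619) + 11.8 * (0.9063, 0.4226) = (-0.8716 + 10.6944, 9.9619 + 4.9869) = (9.8229, 14.9488)
link 2: phi[2] = 95 + -70 + -50 = -25 deg
  cos(-25 deg) = 0.9063, sin(-25 deg) = -0.4226
  joint[3] = (9.8229, 14.9488) + 9.2 * (0.9063, -0.4226) = (9.8229 + 8.3380, 14.9488 + -3.8881) = (18.1609, 11.0608)
End effector: (18.1609, 11.0608)

Answer: 18.1609 11.0608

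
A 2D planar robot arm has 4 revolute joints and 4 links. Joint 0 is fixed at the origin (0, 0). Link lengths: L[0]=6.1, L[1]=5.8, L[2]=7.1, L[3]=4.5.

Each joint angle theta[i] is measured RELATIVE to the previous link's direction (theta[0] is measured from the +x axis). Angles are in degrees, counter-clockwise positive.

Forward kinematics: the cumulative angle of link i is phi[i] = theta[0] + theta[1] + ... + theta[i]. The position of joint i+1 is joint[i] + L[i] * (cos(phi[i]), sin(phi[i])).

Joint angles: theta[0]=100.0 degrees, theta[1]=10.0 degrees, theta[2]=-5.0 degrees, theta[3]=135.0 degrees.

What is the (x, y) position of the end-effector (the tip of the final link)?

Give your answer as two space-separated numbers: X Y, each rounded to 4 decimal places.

Answer: -7.1306 14.4185

Derivation:
joint[0] = (0.0000, 0.0000)  (base)
link 0: phi[0] = 100 = 100 deg
  cos(100 deg) = -0.1736, sin(100 deg) = 0.9848
  joint[1] = (0.0000, 0.0000) + 6.1 * (-0.1736, 0.9848) = (0.0000 + -1.0593, 0.0000 + 6.0073) = (-1.0593, 6.0073)
link 1: phi[1] = 100 + 10 = 110 deg
  cos(110 deg) = -0.3420, sin(110 deg) = 0.9397
  joint[2] = (-1.0593, 6.0073) + 5.8 * (-0.3420, 0.9397) = (-1.0593 + -1.9837, 6.0073 + 5.4502) = (-3.0430, 11.4575)
link 2: phi[2] = 100 + 10 + -5 = 105 deg
  cos(105 deg) = -0.2588, sin(105 deg) = 0.9659
  joint[3] = (-3.0430, 11.4575) + 7.1 * (-0.2588, 0.9659) = (-3.0430 + -1.8376, 11.4575 + 6.8581) = (-4.8806, 18.3156)
link 3: phi[3] = 100 + 10 + -5 + 135 = 240 deg
  cos(240 deg) = -0.5000, sin(240 deg) = -0.8660
  joint[4] = (-4.8806, 18.3156) + 4.5 * (-0.5000, -0.8660) = (-4.8806 + -2.2500, 18.3156 + -3.8971) = (-7.1306, 14.4185)
End effector: (-7.1306, 14.4185)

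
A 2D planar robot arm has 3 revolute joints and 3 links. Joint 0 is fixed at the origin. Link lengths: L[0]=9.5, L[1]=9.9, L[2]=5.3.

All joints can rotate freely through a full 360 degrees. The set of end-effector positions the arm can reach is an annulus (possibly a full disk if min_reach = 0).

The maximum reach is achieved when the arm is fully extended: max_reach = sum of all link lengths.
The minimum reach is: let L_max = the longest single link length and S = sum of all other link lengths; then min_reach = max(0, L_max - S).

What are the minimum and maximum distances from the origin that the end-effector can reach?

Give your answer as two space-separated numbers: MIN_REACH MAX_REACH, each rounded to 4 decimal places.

Link lengths: [9.5, 9.9, 5.3]
max_reach = 9.5 + 9.9 + 5.3 = 24.7
L_max = max([9.5, 9.9, 5.3]) = 9.9
S (sum of others) = 24.7 - 9.9 = 14.8
min_reach = max(0, 9.9 - 14.8) = max(0, -4.9) = 0

Answer: 0.0000 24.7000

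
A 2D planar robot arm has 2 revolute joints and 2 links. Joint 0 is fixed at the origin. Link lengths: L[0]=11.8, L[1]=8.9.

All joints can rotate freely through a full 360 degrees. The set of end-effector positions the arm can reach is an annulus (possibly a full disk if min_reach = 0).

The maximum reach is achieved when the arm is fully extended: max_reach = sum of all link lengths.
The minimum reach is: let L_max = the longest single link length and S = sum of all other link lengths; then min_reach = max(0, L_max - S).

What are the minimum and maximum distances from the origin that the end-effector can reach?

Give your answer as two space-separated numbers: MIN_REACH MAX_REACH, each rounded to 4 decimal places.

Link lengths: [11.8, 8.9]
max_reach = 11.8 + 8.9 = 20.7
L_max = max([11.8, 8.9]) = 11.8
S (sum of others) = 20.7 - 11.8 = 8.9
min_reach = max(0, 11.8 - 8.9) = max(0, 2.9) = 2.9

Answer: 2.9000 20.7000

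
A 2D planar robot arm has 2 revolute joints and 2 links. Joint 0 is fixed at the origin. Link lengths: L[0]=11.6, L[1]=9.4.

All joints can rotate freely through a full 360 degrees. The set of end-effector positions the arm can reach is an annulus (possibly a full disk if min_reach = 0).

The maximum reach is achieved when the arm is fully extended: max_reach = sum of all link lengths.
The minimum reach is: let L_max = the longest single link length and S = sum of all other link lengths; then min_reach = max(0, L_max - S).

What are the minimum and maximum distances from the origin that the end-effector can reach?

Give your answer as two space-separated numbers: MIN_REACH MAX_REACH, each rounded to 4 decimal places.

Answer: 2.2000 21.0000

Derivation:
Link lengths: [11.6, 9.4]
max_reach = 11.6 + 9.4 = 21
L_max = max([11.6, 9.4]) = 11.6
S (sum of others) = 21 - 11.6 = 9.4
min_reach = max(0, 11.6 - 9.4) = max(0, 2.2) = 2.2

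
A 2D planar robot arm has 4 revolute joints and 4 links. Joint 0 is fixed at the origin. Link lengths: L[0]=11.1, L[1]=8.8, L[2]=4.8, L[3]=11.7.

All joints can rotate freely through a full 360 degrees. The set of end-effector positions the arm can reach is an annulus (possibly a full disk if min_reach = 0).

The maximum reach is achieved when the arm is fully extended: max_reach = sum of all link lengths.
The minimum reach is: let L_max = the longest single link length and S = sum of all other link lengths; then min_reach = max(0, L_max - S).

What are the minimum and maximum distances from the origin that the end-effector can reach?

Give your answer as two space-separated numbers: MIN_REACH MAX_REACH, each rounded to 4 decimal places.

Link lengths: [11.1, 8.8, 4.8, 11.7]
max_reach = 11.1 + 8.8 + 4.8 + 11.7 = 36.4
L_max = max([11.1, 8.8, 4.8, 11.7]) = 11.7
S (sum of others) = 36.4 - 11.7 = 24.7
min_reach = max(0, 11.7 - 24.7) = max(0, -13) = 0

Answer: 0.0000 36.4000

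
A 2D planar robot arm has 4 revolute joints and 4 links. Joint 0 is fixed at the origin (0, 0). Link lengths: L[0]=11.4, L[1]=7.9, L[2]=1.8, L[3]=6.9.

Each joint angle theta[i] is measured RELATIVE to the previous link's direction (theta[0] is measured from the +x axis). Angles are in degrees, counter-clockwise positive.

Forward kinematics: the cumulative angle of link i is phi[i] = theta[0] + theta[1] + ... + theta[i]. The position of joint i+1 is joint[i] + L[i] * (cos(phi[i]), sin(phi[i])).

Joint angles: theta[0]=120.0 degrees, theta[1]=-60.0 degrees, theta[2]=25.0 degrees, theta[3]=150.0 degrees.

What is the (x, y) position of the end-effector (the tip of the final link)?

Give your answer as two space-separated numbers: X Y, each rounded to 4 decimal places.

Answer: -5.5508 12.8553

Derivation:
joint[0] = (0.0000, 0.0000)  (base)
link 0: phi[0] = 120 = 120 deg
  cos(120 deg) = -0.5000, sin(120 deg) = 0.8660
  joint[1] = (0.0000, 0.0000) + 11.4 * (-0.5000, 0.8660) = (0.0000 + -5.7000, 0.0000 + 9.8727) = (-5.7000, 9.8727)
link 1: phi[1] = 120 + -60 = 60 deg
  cos(60 deg) = 0.5000, sin(60 deg) = 0.8660
  joint[2] = (-5.7000, 9.8727) + 7.9 * (0.5000, 0.8660) = (-5.7000 + 3.9500, 9.8727 + 6.8416) = (-1.7500, 16.7143)
link 2: phi[2] = 120 + -60 + 25 = 85 deg
  cos(85 deg) = 0.0872, sin(85 deg) = 0.9962
  joint[3] = (-1.7500, 16.7143) + 1.8 * (0.0872, 0.9962) = (-1.7500 + 0.1569, 16.7143 + 1.7932) = (-1.5931, 18.5074)
link 3: phi[3] = 120 + -60 + 25 + 150 = 235 deg
  cos(235 deg) = -0.5736, sin(235 deg) = -0.8192
  joint[4] = (-1.5931, 18.5074) + 6.9 * (-0.5736, -0.8192) = (-1.5931 + -3.9577, 18.5074 + -5.6521) = (-5.5508, 12.8553)
End effector: (-5.5508, 12.8553)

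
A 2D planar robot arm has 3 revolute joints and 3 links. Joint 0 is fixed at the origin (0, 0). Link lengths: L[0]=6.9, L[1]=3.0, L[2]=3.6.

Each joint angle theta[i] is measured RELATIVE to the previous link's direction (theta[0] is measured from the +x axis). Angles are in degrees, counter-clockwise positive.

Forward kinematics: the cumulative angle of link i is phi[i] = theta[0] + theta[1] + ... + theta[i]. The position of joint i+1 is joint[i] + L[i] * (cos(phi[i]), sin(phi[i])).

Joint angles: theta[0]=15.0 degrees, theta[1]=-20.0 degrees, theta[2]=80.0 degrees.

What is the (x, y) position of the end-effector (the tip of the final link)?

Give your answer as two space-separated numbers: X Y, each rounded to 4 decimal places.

Answer: 10.5852 5.0017

Derivation:
joint[0] = (0.0000, 0.0000)  (base)
link 0: phi[0] = 15 = 15 deg
  cos(15 deg) = 0.9659, sin(15 deg) = 0.2588
  joint[1] = (0.0000, 0.0000) + 6.9 * (0.9659, 0.2588) = (0.0000 + 6.6649, 0.0000 + 1.7859) = (6.6649, 1.7859)
link 1: phi[1] = 15 + -20 = -5 deg
  cos(-5 deg) = 0.9962, sin(-5 deg) = -0.0872
  joint[2] = (6.6649, 1.7859) + 3 * (0.9962, -0.0872) = (6.6649 + 2.9886, 1.7859 + -0.2615) = (9.6535, 1.5244)
link 2: phi[2] = 15 + -20 + 80 = 75 deg
  cos(75 deg) = 0.2588, sin(75 deg) = 0.9659
  joint[3] = (9.6535, 1.5244) + 3.6 * (0.2588, 0.9659) = (9.6535 + 0.9317, 1.5244 + 3.4773) = (10.5852, 5.0017)
End effector: (10.5852, 5.0017)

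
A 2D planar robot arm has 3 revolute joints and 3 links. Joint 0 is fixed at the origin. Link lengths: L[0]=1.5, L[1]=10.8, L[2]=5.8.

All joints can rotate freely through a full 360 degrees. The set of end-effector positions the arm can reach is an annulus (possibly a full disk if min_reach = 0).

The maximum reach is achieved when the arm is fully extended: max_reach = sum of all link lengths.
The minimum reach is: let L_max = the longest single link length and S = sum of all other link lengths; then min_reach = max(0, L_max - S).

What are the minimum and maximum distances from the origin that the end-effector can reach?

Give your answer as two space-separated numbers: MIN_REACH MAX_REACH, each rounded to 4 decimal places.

Answer: 3.5000 18.1000

Derivation:
Link lengths: [1.5, 10.8, 5.8]
max_reach = 1.5 + 10.8 + 5.8 = 18.1
L_max = max([1.5, 10.8, 5.8]) = 10.8
S (sum of others) = 18.1 - 10.8 = 7.3
min_reach = max(0, 10.8 - 7.3) = max(0, 3.5) = 3.5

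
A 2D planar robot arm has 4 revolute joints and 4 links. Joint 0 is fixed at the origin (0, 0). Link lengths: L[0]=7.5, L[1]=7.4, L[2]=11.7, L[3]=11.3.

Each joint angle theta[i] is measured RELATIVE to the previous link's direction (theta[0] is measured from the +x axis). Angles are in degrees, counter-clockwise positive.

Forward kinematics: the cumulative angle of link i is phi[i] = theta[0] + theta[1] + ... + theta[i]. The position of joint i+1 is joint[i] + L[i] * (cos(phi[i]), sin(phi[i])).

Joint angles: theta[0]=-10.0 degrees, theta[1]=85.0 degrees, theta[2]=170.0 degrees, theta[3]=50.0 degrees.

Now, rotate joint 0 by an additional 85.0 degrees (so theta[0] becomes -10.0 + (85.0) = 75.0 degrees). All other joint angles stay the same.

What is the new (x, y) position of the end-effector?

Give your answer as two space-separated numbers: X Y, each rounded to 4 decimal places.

Answer: 15.7384 7.7902

Derivation:
joint[0] = (0.0000, 0.0000)  (base)
link 0: phi[0] = 75 = 75 deg
  cos(75 deg) = 0.2588, sin(75 deg) = 0.9659
  joint[1] = (0.0000, 0.0000) + 7.5 * (0.2588, 0.9659) = (0.0000 + 1.9411, 0.0000 + 7.2444) = (1.9411, 7.2444)
link 1: phi[1] = 75 + 85 = 160 deg
  cos(160 deg) = -0.9397, sin(160 deg) = 0.3420
  joint[2] = (1.9411, 7.2444) + 7.4 * (-0.9397, 0.3420) = (1.9411 + -6.9537, 7.2444 + 2.5309) = (-5.0126, 9.7754)
link 2: phi[2] = 75 + 85 + 170 = 330 deg
  cos(330 deg) = 0.8660, sin(330 deg) = -0.5000
  joint[3] = (-5.0126, 9.7754) + 11.7 * (0.8660, -0.5000) = (-5.0126 + 10.1325, 9.7754 + -5.8500) = (5.1199, 3.9254)
link 3: phi[3] = 75 + 85 + 170 + 50 = 380 deg
  cos(380 deg) = 0.9397, sin(380 deg) = 0.3420
  joint[4] = (5.1199, 3.9254) + 11.3 * (0.9397, 0.3420) = (5.1199 + 10.6185, 3.9254 + 3.8648) = (15.7384, 7.7902)
End effector: (15.7384, 7.7902)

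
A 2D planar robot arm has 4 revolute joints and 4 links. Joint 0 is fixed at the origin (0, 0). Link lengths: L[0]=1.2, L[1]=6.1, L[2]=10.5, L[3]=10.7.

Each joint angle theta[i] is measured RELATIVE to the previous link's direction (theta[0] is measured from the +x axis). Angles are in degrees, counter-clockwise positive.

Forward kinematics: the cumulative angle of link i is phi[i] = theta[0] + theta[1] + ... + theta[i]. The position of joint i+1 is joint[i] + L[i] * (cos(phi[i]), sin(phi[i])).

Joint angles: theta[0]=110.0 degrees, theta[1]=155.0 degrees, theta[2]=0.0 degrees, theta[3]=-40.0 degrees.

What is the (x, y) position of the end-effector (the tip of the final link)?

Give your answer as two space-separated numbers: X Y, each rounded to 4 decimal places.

Answer: -9.4233 -22.9752

Derivation:
joint[0] = (0.0000, 0.0000)  (base)
link 0: phi[0] = 110 = 110 deg
  cos(110 deg) = -0.3420, sin(110 deg) = 0.9397
  joint[1] = (0.0000, 0.0000) + 1.2 * (-0.3420, 0.9397) = (0.0000 + -0.4104, 0.0000 + 1.1276) = (-0.4104, 1.1276)
link 1: phi[1] = 110 + 155 = 265 deg
  cos(265 deg) = -0.0872, sin(265 deg) = -0.9962
  joint[2] = (-0.4104, 1.1276) + 6.1 * (-0.0872, -0.9962) = (-0.4104 + -0.5317, 1.1276 + -6.0768) = (-0.9421, -4.9492)
link 2: phi[2] = 110 + 155 + 0 = 265 deg
  cos(265 deg) = -0.0872, sin(265 deg) = -0.9962
  joint[3] = (-0.9421, -4.9492) + 10.5 * (-0.0872, -0.9962) = (-0.9421 + -0.9151, -4.9492 + -10.4600) = (-1.8572, -15.4092)
link 3: phi[3] = 110 + 155 + 0 + -40 = 225 deg
  cos(225 deg) = -0.7071, sin(225 deg) = -0.7071
  joint[4] = (-1.8572, -15.4092) + 10.7 * (-0.7071, -0.7071) = (-1.8572 + -7.5660, -15.4092 + -7.5660) = (-9.4233, -22.9752)
End effector: (-9.4233, -22.9752)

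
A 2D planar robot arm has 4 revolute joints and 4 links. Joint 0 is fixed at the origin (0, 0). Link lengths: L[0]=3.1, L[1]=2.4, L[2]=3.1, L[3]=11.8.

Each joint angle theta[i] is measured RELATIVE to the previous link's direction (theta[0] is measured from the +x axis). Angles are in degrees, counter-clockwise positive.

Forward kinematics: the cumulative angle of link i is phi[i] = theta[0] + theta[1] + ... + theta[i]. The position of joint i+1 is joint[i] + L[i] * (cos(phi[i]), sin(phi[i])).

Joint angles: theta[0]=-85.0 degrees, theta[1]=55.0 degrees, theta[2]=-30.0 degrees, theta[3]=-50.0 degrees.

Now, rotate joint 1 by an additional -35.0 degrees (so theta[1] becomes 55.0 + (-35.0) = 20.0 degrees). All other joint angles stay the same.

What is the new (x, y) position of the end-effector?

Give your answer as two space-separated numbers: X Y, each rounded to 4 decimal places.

joint[0] = (0.0000, 0.0000)  (base)
link 0: phi[0] = -85 = -85 deg
  cos(-85 deg) = 0.0872, sin(-85 deg) = -0.9962
  joint[1] = (0.0000, 0.0000) + 3.1 * (0.0872, -0.9962) = (0.0000 + 0.2702, 0.0000 + -3.0882) = (0.2702, -3.0882)
link 1: phi[1] = -85 + 20 = -65 deg
  cos(-65 deg) = 0.4226, sin(-65 deg) = -0.9063
  joint[2] = (0.2702, -3.0882) + 2.4 * (0.4226, -0.9063) = (0.2702 + 1.0143, -3.0882 + -2.1751) = (1.2845, -5.2633)
link 2: phi[2] = -85 + 20 + -30 = -95 deg
  cos(-95 deg) = -0.0872, sin(-95 deg) = -0.9962
  joint[3] = (1.2845, -5.2633) + 3.1 * (-0.0872, -0.9962) = (1.2845 + -0.2702, -5.2633 + -3.0882) = (1.0143, -8.3515)
link 3: phi[3] = -85 + 20 + -30 + -50 = -145 deg
  cos(-145 deg) = -0.8192, sin(-145 deg) = -0.5736
  joint[4] = (1.0143, -8.3515) + 11.8 * (-0.8192, -0.5736) = (1.0143 + -9.6660, -8.3515 + -6.7682) = (-8.6517, -15.1197)
End effector: (-8.6517, -15.1197)

Answer: -8.6517 -15.1197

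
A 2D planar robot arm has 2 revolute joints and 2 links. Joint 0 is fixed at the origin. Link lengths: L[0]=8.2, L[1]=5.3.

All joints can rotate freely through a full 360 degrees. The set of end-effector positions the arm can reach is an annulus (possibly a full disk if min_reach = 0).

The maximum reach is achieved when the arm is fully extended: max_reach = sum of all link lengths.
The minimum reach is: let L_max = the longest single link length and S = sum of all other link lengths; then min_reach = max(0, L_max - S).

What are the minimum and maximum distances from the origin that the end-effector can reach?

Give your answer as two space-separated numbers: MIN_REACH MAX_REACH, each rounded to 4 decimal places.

Answer: 2.9000 13.5000

Derivation:
Link lengths: [8.2, 5.3]
max_reach = 8.2 + 5.3 = 13.5
L_max = max([8.2, 5.3]) = 8.2
S (sum of others) = 13.5 - 8.2 = 5.3
min_reach = max(0, 8.2 - 5.3) = max(0, 2.9) = 2.9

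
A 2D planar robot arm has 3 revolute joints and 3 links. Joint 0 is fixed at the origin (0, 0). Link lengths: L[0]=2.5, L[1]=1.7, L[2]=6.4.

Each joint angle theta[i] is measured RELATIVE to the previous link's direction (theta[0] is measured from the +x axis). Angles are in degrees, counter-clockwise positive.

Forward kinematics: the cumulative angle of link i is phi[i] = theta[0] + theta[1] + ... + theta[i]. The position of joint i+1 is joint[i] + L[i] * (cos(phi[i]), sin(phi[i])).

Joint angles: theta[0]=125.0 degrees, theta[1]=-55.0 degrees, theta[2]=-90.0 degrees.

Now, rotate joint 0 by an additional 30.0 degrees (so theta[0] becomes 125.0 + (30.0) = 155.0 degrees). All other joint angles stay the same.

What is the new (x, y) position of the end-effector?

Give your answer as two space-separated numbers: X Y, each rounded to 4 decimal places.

Answer: 3.7418 3.8421

Derivation:
joint[0] = (0.0000, 0.0000)  (base)
link 0: phi[0] = 155 = 155 deg
  cos(155 deg) = -0.9063, sin(155 deg) = 0.4226
  joint[1] = (0.0000, 0.0000) + 2.5 * (-0.9063, 0.4226) = (0.0000 + -2.2658, 0.0000 + 1.0565) = (-2.2658, 1.0565)
link 1: phi[1] = 155 + -55 = 100 deg
  cos(100 deg) = -0.1736, sin(100 deg) = 0.9848
  joint[2] = (-2.2658, 1.0565) + 1.7 * (-0.1736, 0.9848) = (-2.2658 + -0.2952, 1.0565 + 1.6742) = (-2.5610, 2.7307)
link 2: phi[2] = 155 + -55 + -90 = 10 deg
  cos(10 deg) = 0.9848, sin(10 deg) = 0.1736
  joint[3] = (-2.5610, 2.7307) + 6.4 * (0.9848, 0.1736) = (-2.5610 + 6.3028, 2.7307 + 1.1113) = (3.7418, 3.8421)
End effector: (3.7418, 3.8421)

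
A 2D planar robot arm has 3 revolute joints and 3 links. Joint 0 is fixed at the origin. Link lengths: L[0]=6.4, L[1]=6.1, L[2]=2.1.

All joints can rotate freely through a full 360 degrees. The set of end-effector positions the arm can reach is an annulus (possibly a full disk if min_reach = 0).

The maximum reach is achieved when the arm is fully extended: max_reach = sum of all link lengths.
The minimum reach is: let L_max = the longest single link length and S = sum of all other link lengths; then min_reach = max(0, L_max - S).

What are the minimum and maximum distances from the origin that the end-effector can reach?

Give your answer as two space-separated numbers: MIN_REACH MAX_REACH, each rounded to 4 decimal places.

Link lengths: [6.4, 6.1, 2.1]
max_reach = 6.4 + 6.1 + 2.1 = 14.6
L_max = max([6.4, 6.1, 2.1]) = 6.4
S (sum of others) = 14.6 - 6.4 = 8.2
min_reach = max(0, 6.4 - 8.2) = max(0, -1.8) = 0

Answer: 0.0000 14.6000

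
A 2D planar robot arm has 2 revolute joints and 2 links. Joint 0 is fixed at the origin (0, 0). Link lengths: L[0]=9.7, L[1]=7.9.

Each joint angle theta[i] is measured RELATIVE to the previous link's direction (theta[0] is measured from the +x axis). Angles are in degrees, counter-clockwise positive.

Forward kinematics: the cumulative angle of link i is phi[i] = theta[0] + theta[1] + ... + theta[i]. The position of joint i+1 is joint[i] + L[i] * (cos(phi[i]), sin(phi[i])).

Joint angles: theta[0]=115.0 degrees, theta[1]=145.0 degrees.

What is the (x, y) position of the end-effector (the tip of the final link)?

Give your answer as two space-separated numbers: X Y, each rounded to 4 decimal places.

Answer: -5.4712 1.0112

Derivation:
joint[0] = (0.0000, 0.0000)  (base)
link 0: phi[0] = 115 = 115 deg
  cos(115 deg) = -0.4226, sin(115 deg) = 0.9063
  joint[1] = (0.0000, 0.0000) + 9.7 * (-0.4226, 0.9063) = (0.0000 + -4.0994, 0.0000 + 8.7912) = (-4.0994, 8.7912)
link 1: phi[1] = 115 + 145 = 260 deg
  cos(260 deg) = -0.1736, sin(260 deg) = -0.9848
  joint[2] = (-4.0994, 8.7912) + 7.9 * (-0.1736, -0.9848) = (-4.0994 + -1.3718, 8.7912 + -7.7800) = (-5.4712, 1.0112)
End effector: (-5.4712, 1.0112)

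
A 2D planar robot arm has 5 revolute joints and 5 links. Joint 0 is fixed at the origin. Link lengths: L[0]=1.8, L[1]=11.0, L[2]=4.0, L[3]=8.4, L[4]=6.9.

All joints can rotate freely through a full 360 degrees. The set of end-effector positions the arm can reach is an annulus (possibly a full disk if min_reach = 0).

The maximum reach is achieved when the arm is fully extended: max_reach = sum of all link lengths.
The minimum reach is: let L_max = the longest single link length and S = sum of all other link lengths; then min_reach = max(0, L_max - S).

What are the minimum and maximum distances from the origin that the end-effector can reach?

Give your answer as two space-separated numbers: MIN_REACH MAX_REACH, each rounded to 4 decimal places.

Link lengths: [1.8, 11.0, 4.0, 8.4, 6.9]
max_reach = 1.8 + 11 + 4 + 8.4 + 6.9 = 32.1
L_max = max([1.8, 11.0, 4.0, 8.4, 6.9]) = 11
S (sum of others) = 32.1 - 11 = 21.1
min_reach = max(0, 11 - 21.1) = max(0, -10.1) = 0

Answer: 0.0000 32.1000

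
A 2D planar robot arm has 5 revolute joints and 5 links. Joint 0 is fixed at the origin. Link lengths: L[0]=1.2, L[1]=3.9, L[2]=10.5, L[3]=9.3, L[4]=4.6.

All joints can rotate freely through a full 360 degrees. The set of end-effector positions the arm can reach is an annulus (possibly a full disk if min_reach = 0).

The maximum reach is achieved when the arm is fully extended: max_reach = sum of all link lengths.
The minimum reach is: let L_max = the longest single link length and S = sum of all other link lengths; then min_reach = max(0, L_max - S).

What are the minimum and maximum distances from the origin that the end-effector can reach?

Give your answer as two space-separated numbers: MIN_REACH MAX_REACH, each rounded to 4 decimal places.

Answer: 0.0000 29.5000

Derivation:
Link lengths: [1.2, 3.9, 10.5, 9.3, 4.6]
max_reach = 1.2 + 3.9 + 10.5 + 9.3 + 4.6 = 29.5
L_max = max([1.2, 3.9, 10.5, 9.3, 4.6]) = 10.5
S (sum of others) = 29.5 - 10.5 = 19
min_reach = max(0, 10.5 - 19) = max(0, -8.5) = 0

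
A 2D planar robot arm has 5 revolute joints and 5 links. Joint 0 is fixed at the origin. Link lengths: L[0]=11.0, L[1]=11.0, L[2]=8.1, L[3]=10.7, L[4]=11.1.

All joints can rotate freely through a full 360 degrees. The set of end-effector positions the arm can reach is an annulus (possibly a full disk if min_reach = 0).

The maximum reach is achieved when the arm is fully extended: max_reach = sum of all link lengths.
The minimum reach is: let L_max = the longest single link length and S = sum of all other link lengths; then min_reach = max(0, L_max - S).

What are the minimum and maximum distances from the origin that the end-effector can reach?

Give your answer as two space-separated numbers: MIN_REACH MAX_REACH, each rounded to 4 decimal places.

Link lengths: [11.0, 11.0, 8.1, 10.7, 11.1]
max_reach = 11 + 11 + 8.1 + 10.7 + 11.1 = 51.9
L_max = max([11.0, 11.0, 8.1, 10.7, 11.1]) = 11.1
S (sum of others) = 51.9 - 11.1 = 40.8
min_reach = max(0, 11.1 - 40.8) = max(0, -29.7) = 0

Answer: 0.0000 51.9000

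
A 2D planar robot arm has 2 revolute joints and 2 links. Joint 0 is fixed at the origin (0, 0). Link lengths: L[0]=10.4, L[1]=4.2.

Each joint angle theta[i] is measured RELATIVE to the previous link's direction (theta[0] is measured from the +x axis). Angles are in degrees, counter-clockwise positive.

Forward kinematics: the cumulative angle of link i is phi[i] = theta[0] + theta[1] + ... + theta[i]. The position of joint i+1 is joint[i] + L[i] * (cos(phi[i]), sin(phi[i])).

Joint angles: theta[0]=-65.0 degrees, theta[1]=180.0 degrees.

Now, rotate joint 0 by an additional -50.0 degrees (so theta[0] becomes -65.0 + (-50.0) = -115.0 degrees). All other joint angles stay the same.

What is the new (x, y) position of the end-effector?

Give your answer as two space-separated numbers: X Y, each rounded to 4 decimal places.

joint[0] = (0.0000, 0.0000)  (base)
link 0: phi[0] = -115 = -115 deg
  cos(-115 deg) = -0.4226, sin(-115 deg) = -0.9063
  joint[1] = (0.0000, 0.0000) + 10.4 * (-0.4226, -0.9063) = (0.0000 + -4.3952, 0.0000 + -9.4256) = (-4.3952, -9.4256)
link 1: phi[1] = -115 + 180 = 65 deg
  cos(65 deg) = 0.4226, sin(65 deg) = 0.9063
  joint[2] = (-4.3952, -9.4256) + 4.2 * (0.4226, 0.9063) = (-4.3952 + 1.7750, -9.4256 + 3.8065) = (-2.6202, -5.6191)
End effector: (-2.6202, -5.6191)

Answer: -2.6202 -5.6191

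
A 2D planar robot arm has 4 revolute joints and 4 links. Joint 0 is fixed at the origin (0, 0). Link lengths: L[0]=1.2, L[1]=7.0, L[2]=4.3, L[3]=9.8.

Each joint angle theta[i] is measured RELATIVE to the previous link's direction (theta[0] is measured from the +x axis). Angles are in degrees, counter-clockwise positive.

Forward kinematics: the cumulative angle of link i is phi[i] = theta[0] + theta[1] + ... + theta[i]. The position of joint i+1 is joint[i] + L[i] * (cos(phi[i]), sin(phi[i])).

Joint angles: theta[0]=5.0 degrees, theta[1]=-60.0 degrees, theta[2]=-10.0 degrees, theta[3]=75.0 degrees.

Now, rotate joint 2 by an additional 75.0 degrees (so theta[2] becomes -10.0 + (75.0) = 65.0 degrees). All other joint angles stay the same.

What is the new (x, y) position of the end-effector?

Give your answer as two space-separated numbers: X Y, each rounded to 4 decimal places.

joint[0] = (0.0000, 0.0000)  (base)
link 0: phi[0] = 5 = 5 deg
  cos(5 deg) = 0.9962, sin(5 deg) = 0.0872
  joint[1] = (0.0000, 0.0000) + 1.2 * (0.9962, 0.0872) = (0.0000 + 1.1954, 0.0000 + 0.1046) = (1.1954, 0.1046)
link 1: phi[1] = 5 + -60 = -55 deg
  cos(-55 deg) = 0.5736, sin(-55 deg) = -0.8192
  joint[2] = (1.1954, 0.1046) + 7 * (0.5736, -0.8192) = (1.1954 + 4.0150, 0.1046 + -5.7341) = (5.2105, -5.6295)
link 2: phi[2] = 5 + -60 + 65 = 10 deg
  cos(10 deg) = 0.9848, sin(10 deg) = 0.1736
  joint[3] = (5.2105, -5.6295) + 4.3 * (0.9848, 0.1736) = (5.2105 + 4.2347, -5.6295 + 0.7467) = (9.4451, -4.8828)
link 3: phi[3] = 5 + -60 + 65 + 75 = 85 deg
  cos(85 deg) = 0.0872, sin(85 deg) = 0.9962
  joint[4] = (9.4451, -4.8828) + 9.8 * (0.0872, 0.9962) = (9.4451 + 0.8541, -4.8828 + 9.7627) = (10.2993, 4.8799)
End effector: (10.2993, 4.8799)

Answer: 10.2993 4.8799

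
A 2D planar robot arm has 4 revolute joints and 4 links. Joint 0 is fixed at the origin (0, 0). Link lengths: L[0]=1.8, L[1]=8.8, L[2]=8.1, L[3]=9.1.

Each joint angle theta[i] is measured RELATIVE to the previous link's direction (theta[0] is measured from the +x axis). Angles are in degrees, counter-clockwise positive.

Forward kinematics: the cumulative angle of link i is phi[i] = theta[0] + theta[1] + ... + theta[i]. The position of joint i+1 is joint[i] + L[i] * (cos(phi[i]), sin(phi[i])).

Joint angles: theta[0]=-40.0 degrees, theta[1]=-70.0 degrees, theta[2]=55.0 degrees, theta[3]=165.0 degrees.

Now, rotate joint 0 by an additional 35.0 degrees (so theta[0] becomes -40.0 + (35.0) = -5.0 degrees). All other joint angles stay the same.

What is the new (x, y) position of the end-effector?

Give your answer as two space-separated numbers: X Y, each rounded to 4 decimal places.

joint[0] = (0.0000, 0.0000)  (base)
link 0: phi[0] = -5 = -5 deg
  cos(-5 deg) = 0.9962, sin(-5 deg) = -0.0872
  joint[1] = (0.0000, 0.0000) + 1.8 * (0.9962, -0.0872) = (0.0000 + 1.7932, 0.0000 + -0.1569) = (1.7932, -0.1569)
link 1: phi[1] = -5 + -70 = -75 deg
  cos(-75 deg) = 0.2588, sin(-75 deg) = -0.9659
  joint[2] = (1.7932, -0.1569) + 8.8 * (0.2588, -0.9659) = (1.7932 + 2.2776, -0.1569 + -8.5001) = (4.0708, -8.6570)
link 2: phi[2] = -5 + -70 + 55 = -20 deg
  cos(-20 deg) = 0.9397, sin(-20 deg) = -0.3420
  joint[3] = (4.0708, -8.6570) + 8.1 * (0.9397, -0.3420) = (4.0708 + 7.6115, -8.6570 + -2.7704) = (11.6823, -11.4274)
link 3: phi[3] = -5 + -70 + 55 + 165 = 145 deg
  cos(145 deg) = -0.8192, sin(145 deg) = 0.5736
  joint[4] = (11.6823, -11.4274) + 9.1 * (-0.8192, 0.5736) = (11.6823 + -7.4543, -11.4274 + 5.2195) = (4.2280, -6.2078)
End effector: (4.2280, -6.2078)

Answer: 4.2280 -6.2078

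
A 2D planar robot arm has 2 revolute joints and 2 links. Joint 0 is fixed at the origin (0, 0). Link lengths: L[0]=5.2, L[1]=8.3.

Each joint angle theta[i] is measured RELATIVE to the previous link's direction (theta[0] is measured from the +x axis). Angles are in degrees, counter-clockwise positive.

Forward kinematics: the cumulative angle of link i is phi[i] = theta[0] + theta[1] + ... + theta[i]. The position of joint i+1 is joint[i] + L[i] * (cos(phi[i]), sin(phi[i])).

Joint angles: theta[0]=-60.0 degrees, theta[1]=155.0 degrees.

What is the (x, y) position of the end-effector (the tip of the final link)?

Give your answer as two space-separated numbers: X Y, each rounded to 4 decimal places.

Answer: 1.8766 3.7651

Derivation:
joint[0] = (0.0000, 0.0000)  (base)
link 0: phi[0] = -60 = -60 deg
  cos(-60 deg) = 0.5000, sin(-60 deg) = -0.8660
  joint[1] = (0.0000, 0.0000) + 5.2 * (0.5000, -0.8660) = (0.0000 + 2.6000, 0.0000 + -4.5033) = (2.6000, -4.5033)
link 1: phi[1] = -60 + 155 = 95 deg
  cos(95 deg) = -0.0872, sin(95 deg) = 0.9962
  joint[2] = (2.6000, -4.5033) + 8.3 * (-0.0872, 0.9962) = (2.6000 + -0.7234, -4.5033 + 8.2684) = (1.8766, 3.7651)
End effector: (1.8766, 3.7651)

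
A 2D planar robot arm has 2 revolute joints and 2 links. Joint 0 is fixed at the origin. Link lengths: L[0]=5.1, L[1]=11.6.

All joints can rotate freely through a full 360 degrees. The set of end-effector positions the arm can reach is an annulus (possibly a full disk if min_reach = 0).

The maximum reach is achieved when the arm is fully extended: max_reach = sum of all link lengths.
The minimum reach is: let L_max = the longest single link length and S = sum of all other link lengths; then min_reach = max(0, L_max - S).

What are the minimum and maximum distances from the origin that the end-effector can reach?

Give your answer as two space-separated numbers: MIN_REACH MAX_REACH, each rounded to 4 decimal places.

Answer: 6.5000 16.7000

Derivation:
Link lengths: [5.1, 11.6]
max_reach = 5.1 + 11.6 = 16.7
L_max = max([5.1, 11.6]) = 11.6
S (sum of others) = 16.7 - 11.6 = 5.1
min_reach = max(0, 11.6 - 5.1) = max(0, 6.5) = 6.5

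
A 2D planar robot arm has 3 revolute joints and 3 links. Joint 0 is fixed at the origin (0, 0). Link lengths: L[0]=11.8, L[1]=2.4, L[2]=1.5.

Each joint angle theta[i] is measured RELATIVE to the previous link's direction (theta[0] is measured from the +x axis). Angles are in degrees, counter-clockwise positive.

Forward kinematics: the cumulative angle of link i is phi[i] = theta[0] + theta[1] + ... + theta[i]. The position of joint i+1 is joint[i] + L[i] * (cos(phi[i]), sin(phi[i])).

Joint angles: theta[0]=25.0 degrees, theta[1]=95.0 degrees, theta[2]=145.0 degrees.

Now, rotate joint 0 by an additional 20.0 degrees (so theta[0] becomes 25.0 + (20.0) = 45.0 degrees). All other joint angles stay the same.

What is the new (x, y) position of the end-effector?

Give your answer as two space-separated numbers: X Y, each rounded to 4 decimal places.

joint[0] = (0.0000, 0.0000)  (base)
link 0: phi[0] = 45 = 45 deg
  cos(45 deg) = 0.7071, sin(45 deg) = 0.7071
  joint[1] = (0.0000, 0.0000) + 11.8 * (0.7071, 0.7071) = (0.0000 + 8.3439, 0.0000 + 8.3439) = (8.3439, 8.3439)
link 1: phi[1] = 45 + 95 = 140 deg
  cos(140 deg) = -0.7660, sin(140 deg) = 0.6428
  joint[2] = (8.3439, 8.3439) + 2.4 * (-0.7660, 0.6428) = (8.3439 + -1.8385, 8.3439 + 1.5427) = (6.5054, 9.8866)
link 2: phi[2] = 45 + 95 + 145 = 285 deg
  cos(285 deg) = 0.2588, sin(285 deg) = -0.9659
  joint[3] = (6.5054, 9.8866) + 1.5 * (0.2588, -0.9659) = (6.5054 + 0.3882, 9.8866 + -1.4489) = (6.8936, 8.4377)
End effector: (6.8936, 8.4377)

Answer: 6.8936 8.4377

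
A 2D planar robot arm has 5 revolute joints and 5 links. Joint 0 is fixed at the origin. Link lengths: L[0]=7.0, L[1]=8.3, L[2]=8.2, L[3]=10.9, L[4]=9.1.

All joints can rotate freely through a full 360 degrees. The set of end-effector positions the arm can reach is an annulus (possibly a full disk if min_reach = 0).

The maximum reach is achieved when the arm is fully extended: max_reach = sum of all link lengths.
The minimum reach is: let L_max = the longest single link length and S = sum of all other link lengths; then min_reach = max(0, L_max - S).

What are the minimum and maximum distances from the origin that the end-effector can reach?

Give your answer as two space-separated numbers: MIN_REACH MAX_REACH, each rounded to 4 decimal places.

Answer: 0.0000 43.5000

Derivation:
Link lengths: [7.0, 8.3, 8.2, 10.9, 9.1]
max_reach = 7 + 8.3 + 8.2 + 10.9 + 9.1 = 43.5
L_max = max([7.0, 8.3, 8.2, 10.9, 9.1]) = 10.9
S (sum of others) = 43.5 - 10.9 = 32.6
min_reach = max(0, 10.9 - 32.6) = max(0, -21.7) = 0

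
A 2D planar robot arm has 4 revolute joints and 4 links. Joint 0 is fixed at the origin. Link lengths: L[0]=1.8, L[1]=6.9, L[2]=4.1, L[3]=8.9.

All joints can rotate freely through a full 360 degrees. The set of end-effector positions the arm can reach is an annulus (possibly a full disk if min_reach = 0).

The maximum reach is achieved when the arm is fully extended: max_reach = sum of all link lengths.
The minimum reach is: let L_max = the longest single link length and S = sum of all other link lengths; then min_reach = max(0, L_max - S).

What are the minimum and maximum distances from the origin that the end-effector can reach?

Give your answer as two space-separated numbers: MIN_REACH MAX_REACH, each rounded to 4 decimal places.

Link lengths: [1.8, 6.9, 4.1, 8.9]
max_reach = 1.8 + 6.9 + 4.1 + 8.9 = 21.7
L_max = max([1.8, 6.9, 4.1, 8.9]) = 8.9
S (sum of others) = 21.7 - 8.9 = 12.8
min_reach = max(0, 8.9 - 12.8) = max(0, -3.9) = 0

Answer: 0.0000 21.7000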